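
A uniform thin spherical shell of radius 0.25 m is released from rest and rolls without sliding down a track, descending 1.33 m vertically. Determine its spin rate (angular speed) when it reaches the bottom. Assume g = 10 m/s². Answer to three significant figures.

ω ≈ 16.0 rad/s

With I = (2/3)MR², the ratio k = I/(MR²) is 2/3.
Since it rolls without slipping, ω = v/R and KE = ½Mv² + ½Iω² = ½(1+k)Mv² = (5/6)Mv².
Energy conservation Mgh = ½(1+k)Mv² gives v = √(2gh/(1+k)) = √(2 × 10 × 1.33 / 1.667) = 3.995 m/s.
Then ω = v/R = 3.995 / 0.25 ≈ 16.0 rad/s.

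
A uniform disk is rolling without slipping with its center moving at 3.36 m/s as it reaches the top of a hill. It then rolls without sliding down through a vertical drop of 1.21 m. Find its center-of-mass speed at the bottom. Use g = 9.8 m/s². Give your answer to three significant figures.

v ≈ 5.21 m/s

For this body I = (1/2)MR², i.e. k = I/(MR²) = 0.5.
Since it rolls without slipping, ω = v/R and KE = ½Mv² + ½Iω² = ½(1+k)Mv² = (3/4)Mv².
Conserving energy between top and bottom: (3/4)Mv² = (3/4)Mv₀² + Mgh, hence v² = v₀² + 2gh/(1+k).
v = √(3.36² + 2×9.8×1.21/1.5) = √27.1 ≈ 5.21 m/s.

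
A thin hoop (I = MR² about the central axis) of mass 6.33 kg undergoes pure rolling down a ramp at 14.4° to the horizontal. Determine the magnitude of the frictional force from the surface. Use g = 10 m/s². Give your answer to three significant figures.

f ≈ 7.87 N

Here I = MR², so the shape factor k = I/(MR²) = 1.
Newton's second law down the slope: Mg sinθ − f = Ma. The torque equation fR = Iα (with α = a/R) gives f = kMa.
Combining, a = g sinθ/(1+k) and f = kMa = kMg sinθ/(1+k).
f = 1 × 6.33 × 10 × sin14.4° / 2 ≈ 7.87 N.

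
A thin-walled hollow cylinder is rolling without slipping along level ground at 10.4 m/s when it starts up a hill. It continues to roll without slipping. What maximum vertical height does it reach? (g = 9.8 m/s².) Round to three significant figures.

h ≈ 11.0 m

For this body I = MR², i.e. k = I/(MR²) = 1.
The rolling condition ω = v/R makes the rotational term ½I(v/R)² = ½kMv², so KE_total = ½(1+k)Mv² = Mv².
All of this converts to potential energy at the highest point: Mv₀² = Mgh.
Thus h = (1+k)v₀²/(2g) = 2 × 10.4² / (2 × 9.8) ≈ 11.0 m.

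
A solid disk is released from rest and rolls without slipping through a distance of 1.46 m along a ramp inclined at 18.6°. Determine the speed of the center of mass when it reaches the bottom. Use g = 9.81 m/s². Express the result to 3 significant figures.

v ≈ 2.47 m/s

Here I = (1/2)MR², so the shape factor k = I/(MR²) = 0.5.
The rolling condition ω = v/R makes the rotational term ½I(v/R)² = ½kMv², so KE_total = ½(1+k)Mv² = (3/4)Mv².
The vertical drop is h = L sinθ = 1.46 × sin18.6° = 0.4657 m.
Energy conservation: Mgh = (3/4)Mv², so v = √(2gh/(1+k)) = √(2 × 9.81 × 0.4657 / 1.5) ≈ 2.47 m/s.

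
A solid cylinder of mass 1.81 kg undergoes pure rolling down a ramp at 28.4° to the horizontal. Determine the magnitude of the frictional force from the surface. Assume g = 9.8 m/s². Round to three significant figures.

f ≈ 2.81 N

Here I = (1/2)MR², so the shape factor k = I/(MR²) = 0.5.
Along the incline Mg sinθ − f = Ma, and torque about the center fR = Iα = kMR²(a/R) gives f = kMa.
Combining, a = g sinθ/(1+k) and f = kMa = kMg sinθ/(1+k).
f = 0.5 × 1.81 × 9.8 × sin28.4° / 1.5 ≈ 2.81 N.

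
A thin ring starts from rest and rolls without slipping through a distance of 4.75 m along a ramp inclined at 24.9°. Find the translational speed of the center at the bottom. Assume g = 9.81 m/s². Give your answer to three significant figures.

v ≈ 4.43 m/s

For this body I = MR², i.e. k = I/(MR²) = 1.
The rolling condition ω = v/R makes the rotational term ½I(v/R)² = ½kMv², so KE_total = ½(1+k)Mv² = Mv².
The vertical drop is h = L sinθ = 4.75 × sin24.9° = 2 m.
Energy conservation: Mgh = Mv², so v = √(2gh/(1+k)) = √(2 × 9.81 × 2 / 2) ≈ 4.43 m/s.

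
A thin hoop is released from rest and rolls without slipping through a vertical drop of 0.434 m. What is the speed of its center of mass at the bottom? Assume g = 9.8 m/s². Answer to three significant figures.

For this body I = MR², i.e. k = I/(MR²) = 1.
Rolling without slipping gives ω = v/R, so the total kinetic energy is ½Mv² + ½Iω² = ½(1+k)Mv² = Mv².
Setting Mgh = Mv² gives v = √(2gh/(1+k)) = √(2·9.8·0.434/2) ≈ 2.06 m/s.

v ≈ 2.06 m/s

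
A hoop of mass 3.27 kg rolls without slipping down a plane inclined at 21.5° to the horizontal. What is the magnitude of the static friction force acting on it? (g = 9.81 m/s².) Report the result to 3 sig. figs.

Here I = MR², so the shape factor k = I/(MR²) = 1.
Translational: Mg sinθ − f = Ma. Rotational about the CM: fR = Iα = kMRa, so f = kMa.
Combining, a = g sinθ/(1+k) and f = kMa = kMg sinθ/(1+k).
f = 1 × 3.27 × 9.81 × sin21.5° / 2 ≈ 5.88 N.

f ≈ 5.88 N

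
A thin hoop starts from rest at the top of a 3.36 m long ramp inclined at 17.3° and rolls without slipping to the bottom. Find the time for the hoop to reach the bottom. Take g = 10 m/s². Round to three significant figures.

t ≈ 2.13 s

Here I = MR², so the shape factor k = I/(MR²) = 1.
Translational: Mg sinθ − f = Ma. Rotational about the CM: fR = Iα = kMRa, so f = kMa.
Hence a = g sinθ/(1+k) = 10×sin17.3°/2 = 1.487 m/s².
Starting from rest, L = ½at², so t = √(2L/a) = √(2×3.36/1.487) ≈ 2.13 s.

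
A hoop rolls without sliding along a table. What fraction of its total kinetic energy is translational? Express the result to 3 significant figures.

Here I = MR², so the shape factor k = I/(MR²) = 1.
With ω = v/R, KE_trans = ½Mv² and KE_rot = ½Iω² = ½kMv², so KE_total = ½(1+k)Mv².
The translational fraction is therefore 1/(1+k) = 1/2 ≈ 0.500.

fraction ≈ 0.500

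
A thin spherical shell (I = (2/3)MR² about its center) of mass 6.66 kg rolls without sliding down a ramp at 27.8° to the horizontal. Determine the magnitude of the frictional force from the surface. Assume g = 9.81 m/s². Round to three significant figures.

f ≈ 12.2 N

For this body I = (2/3)MR², i.e. k = I/(MR²) = 2/3.
Newton's second law down the slope: Mg sinθ − f = Ma. The torque equation fR = Iα (with α = a/R) gives f = kMa.
Combining, a = g sinθ/(1+k) and f = kMa = kMg sinθ/(1+k).
f = (2/3) × 6.66 × 9.81 × sin27.8° / 1.667 ≈ 12.2 N.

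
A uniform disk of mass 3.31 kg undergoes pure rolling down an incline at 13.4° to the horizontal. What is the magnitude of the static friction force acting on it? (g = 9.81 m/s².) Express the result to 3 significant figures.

For this body I = (1/2)MR², i.e. k = I/(MR²) = 0.5.
Along the incline Mg sinθ − f = Ma, and torque about the center fR = Iα = kMR²(a/R) gives f = kMa.
Combining, a = g sinθ/(1+k) and f = kMa = kMg sinθ/(1+k).
f = 0.5 × 3.31 × 9.81 × sin13.4° / 1.5 ≈ 2.51 N.

f ≈ 2.51 N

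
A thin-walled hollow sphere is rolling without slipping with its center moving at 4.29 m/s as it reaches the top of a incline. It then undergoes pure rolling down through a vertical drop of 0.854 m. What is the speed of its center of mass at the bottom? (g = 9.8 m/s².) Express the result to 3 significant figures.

v ≈ 5.33 m/s

With I = (2/3)MR², the ratio k = I/(MR²) is 2/3.
Pure rolling means v = ωR; then KE = ½Mv² + ½I(v/R)² = ½(1+k)Mv² = (5/6)Mv².
Energy conservation: (5/6)Mv₀² + Mgh = (5/6)Mv², so v² = v₀² + 2gh/(1+k).
v = √(4.29² + 2×9.8×0.854/1.667) = √28.45 ≈ 5.33 m/s.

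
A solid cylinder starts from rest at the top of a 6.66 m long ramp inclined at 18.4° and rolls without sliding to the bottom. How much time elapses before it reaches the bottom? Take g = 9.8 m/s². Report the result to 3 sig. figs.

The moment of inertia is (1/2)MR², giving k ≡ I/(MR²) = 0.5.
Along the incline Mg sinθ − f = Ma, and torque about the center fR = Iα = kMR²(a/R) gives f = kMa.
Hence a = g sinθ/(1+k) = 9.8×sin18.4°/1.5 = 2.062 m/s².
With constant a from rest, t = √(2L/a) = √(2·6.66/2.062) ≈ 2.54 s.

t ≈ 2.54 s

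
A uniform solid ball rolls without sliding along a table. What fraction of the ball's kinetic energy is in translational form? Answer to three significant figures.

For this body I = (2/5)MR², i.e. k = I/(MR²) = 0.4.
With ω = v/R, KE_trans = ½Mv² and KE_rot = ½Iω² = ½kMv², so KE_total = ½(1+k)Mv².
The translational fraction is therefore 1/(1+k) = 1/1.4 ≈ 0.714.

fraction ≈ 0.714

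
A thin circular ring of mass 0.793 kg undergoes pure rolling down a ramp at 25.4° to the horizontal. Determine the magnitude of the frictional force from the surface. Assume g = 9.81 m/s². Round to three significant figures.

f ≈ 1.67 N

With I = MR², the ratio k = I/(MR²) is 1.
Along the incline Mg sinθ − f = Ma, and torque about the center fR = Iα = kMR²(a/R) gives f = kMa.
Combining, a = g sinθ/(1+k) and f = kMa = kMg sinθ/(1+k).
f = 1 × 0.793 × 9.81 × sin25.4° / 2 ≈ 1.67 N.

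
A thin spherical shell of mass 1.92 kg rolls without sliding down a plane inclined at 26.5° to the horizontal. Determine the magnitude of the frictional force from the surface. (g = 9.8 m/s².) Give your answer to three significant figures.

f ≈ 3.36 N

The moment of inertia is (2/3)MR², giving k ≡ I/(MR²) = 2/3.
Translational: Mg sinθ − f = Ma. Rotational about the CM: fR = Iα = kMRa, so f = kMa.
Combining, a = g sinθ/(1+k) and f = kMa = kMg sinθ/(1+k).
f = (2/3) × 1.92 × 9.8 × sin26.5° / 1.667 ≈ 3.36 N.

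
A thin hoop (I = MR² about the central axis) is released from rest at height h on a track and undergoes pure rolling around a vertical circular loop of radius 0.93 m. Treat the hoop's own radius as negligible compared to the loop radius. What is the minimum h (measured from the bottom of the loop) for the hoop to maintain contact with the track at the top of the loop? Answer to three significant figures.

h_min ≈ 2.79 m

Here I = MR², so the shape factor k = I/(MR²) = 1.
At the top, contact is just lost when gravity alone supplies the centripetal force: Mg = Mv_top²/r, i.e. v_top² = gr.
With ω = v/R, the kinetic energy at speed v is ½(1+k)Mv² = Mv².
Energy conservation from release (height h) to the top (height 2r): Mgh = Mg(2r) + M·gr.
Thus h_min = 2r + (1+k)r/2 = r(2 + 2/2) = 0.93 × 3 ≈ 2.79 m.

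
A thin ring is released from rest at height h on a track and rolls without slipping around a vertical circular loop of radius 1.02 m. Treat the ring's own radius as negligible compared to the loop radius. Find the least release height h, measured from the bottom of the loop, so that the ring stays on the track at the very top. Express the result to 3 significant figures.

h_min ≈ 3.06 m

For this body I = MR², i.e. k = I/(MR²) = 1.
At the top, contact is just lost when gravity alone supplies the centripetal force: Mg = Mv_top²/r, i.e. v_top² = gr.
With ω = v/R, the kinetic energy at speed v is ½(1+k)Mv² = Mv².
Energy conservation from release (height h) to the top (height 2r): Mgh = Mg(2r) + M·gr.
Thus h_min = 2r + (1+k)r/2 = r(2 + 2/2) = 1.02 × 3 ≈ 3.06 m.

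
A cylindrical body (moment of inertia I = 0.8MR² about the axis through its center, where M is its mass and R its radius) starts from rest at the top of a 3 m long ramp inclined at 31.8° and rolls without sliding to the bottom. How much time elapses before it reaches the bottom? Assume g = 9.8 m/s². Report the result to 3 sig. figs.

For this body I = 0.8MR², i.e. k = I/(MR²) = 0.8.
Newton's second law down the slope: Mg sinθ − f = Ma. The torque equation fR = Iα (with α = a/R) gives f = kMa.
Hence a = g sinθ/(1+k) = 9.8×sin31.8°/1.8 = 2.869 m/s².
Starting from rest, L = ½at², so t = √(2L/a) = √(2×3/2.869) ≈ 1.45 s.

t ≈ 1.45 s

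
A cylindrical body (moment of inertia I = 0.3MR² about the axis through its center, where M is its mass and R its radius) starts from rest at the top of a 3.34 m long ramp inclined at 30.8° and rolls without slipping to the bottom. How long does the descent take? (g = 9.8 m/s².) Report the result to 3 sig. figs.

t ≈ 1.32 s

For this body I = 0.3MR², i.e. k = I/(MR²) = 0.3.
Newton's second law down the slope: Mg sinθ − f = Ma. The torque equation fR = Iα (with α = a/R) gives f = kMa.
Hence a = g sinθ/(1+k) = 9.8×sin30.8°/1.3 = 3.86 m/s².
Starting from rest, L = ½at², so t = √(2L/a) = √(2×3.34/3.86) ≈ 1.32 s.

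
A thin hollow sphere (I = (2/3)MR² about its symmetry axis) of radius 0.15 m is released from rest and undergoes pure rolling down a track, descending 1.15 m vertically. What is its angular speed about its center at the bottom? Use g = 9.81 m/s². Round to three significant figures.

ω ≈ 24.5 rad/s

The moment of inertia is (2/3)MR², giving k ≡ I/(MR²) = 2/3.
Pure rolling means v = ωR; then KE = ½Mv² + ½I(v/R)² = ½(1+k)Mv² = (5/6)Mv².
Energy conservation Mgh = ½(1+k)Mv² gives v = √(2gh/(1+k)) = √(2 × 9.81 × 1.15 / 1.667) = 3.679 m/s.
The angular speed follows from ω = v/R = 3.679/0.15 ≈ 24.5 rad/s.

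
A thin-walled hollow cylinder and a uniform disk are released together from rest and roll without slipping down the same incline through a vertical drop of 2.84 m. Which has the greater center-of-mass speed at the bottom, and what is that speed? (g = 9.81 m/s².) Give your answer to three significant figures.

For rolling without slipping, Mgh = ½(1+k)Mv² where k = I/(MR²), so v = √(2gh/(1+k)).
Thin-walled hollow cylinder: k = 1, giving v = √(2×9.81×2.84/2) = 5.278 m/s.
Uniform disk: k = 0.5, giving v = √(2×9.81×2.84/1.5) = 6.095 m/s.
The smaller k wins: the uniform disk, at ≈ 6.09 m/s.

the uniform disk, at v ≈ 6.09 m/s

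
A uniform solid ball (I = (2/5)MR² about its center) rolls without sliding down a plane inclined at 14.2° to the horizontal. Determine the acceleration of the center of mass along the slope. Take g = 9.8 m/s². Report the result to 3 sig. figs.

For this body I = (2/5)MR², i.e. k = I/(MR²) = 0.4.
Newton's second law down the slope: Mg sinθ − f = Ma. The torque equation fR = Iα (with α = a/R) gives f = kMa.
Eliminating f: Mg sinθ = (1+k)Ma, so a = g sinθ/(1+k) = 9.8 × sin14.2° / 1.4 ≈ 1.72 m/s².

a ≈ 1.72 m/s²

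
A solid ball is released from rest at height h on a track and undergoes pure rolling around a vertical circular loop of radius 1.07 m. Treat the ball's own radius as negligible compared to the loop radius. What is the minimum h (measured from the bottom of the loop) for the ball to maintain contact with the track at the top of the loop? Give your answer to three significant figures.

With I = (2/5)MR², the ratio k = I/(MR²) is 0.4.
At the top, contact is just lost when gravity alone supplies the centripetal force: Mg = Mv_top²/r, i.e. v_top² = gr.
With ω = v/R, the kinetic energy at speed v is ½(1+k)Mv² = (7/10)Mv².
Energy conservation from release (height h) to the top (height 2r): Mgh = Mg(2r) + (7/10)M·gr.
Thus h_min = 2r + (1+k)r/2 = r(2 + 1.4/2) = 1.07 × 2.7 ≈ 2.89 m.

h_min ≈ 2.89 m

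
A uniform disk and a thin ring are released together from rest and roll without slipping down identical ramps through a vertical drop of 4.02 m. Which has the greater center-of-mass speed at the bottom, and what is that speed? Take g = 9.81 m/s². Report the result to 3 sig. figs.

For rolling without slipping, Mgh = ½(1+k)Mv² where k = I/(MR²), so v = √(2gh/(1+k)).
Uniform disk: k = 0.5, giving v = √(2×9.81×4.02/1.5) = 7.251 m/s.
Thin ring: k = 1, giving v = √(2×9.81×4.02/2) = 6.28 m/s.
The smaller k wins: the uniform disk, at ≈ 7.25 m/s.

the uniform disk, at v ≈ 7.25 m/s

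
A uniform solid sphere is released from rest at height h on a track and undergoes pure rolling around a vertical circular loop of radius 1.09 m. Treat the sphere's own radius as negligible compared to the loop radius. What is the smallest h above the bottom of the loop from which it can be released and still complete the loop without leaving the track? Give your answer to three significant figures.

h_min ≈ 2.94 m

For this body I = (2/5)MR², i.e. k = I/(MR²) = 0.4.
At the top of the loop, the minimum-contact condition is Mg = Mv_top²/r, so v_top² = gr.
With ω = v/R, the kinetic energy at speed v is ½(1+k)Mv² = (7/10)Mv².
Energy conservation from release (height h) to the top (height 2r): Mgh = Mg(2r) + (7/10)M·gr.
Thus h_min = 2r + (1+k)r/2 = r(2 + 1.4/2) = 1.09 × 2.7 ≈ 2.94 m.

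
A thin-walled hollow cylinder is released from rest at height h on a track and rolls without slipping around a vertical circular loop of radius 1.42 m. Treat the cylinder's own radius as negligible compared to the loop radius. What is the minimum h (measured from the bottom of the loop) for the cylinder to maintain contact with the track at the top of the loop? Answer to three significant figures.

Here I = MR², so the shape factor k = I/(MR²) = 1.
At the top, contact is just lost when gravity alone supplies the centripetal force: Mg = Mv_top²/r, i.e. v_top² = gr.
With ω = v/R, the kinetic energy at speed v is ½(1+k)Mv² = Mv².
Energy conservation from release (height h) to the top (height 2r): Mgh = Mg(2r) + M·gr.
Thus h_min = 2r + (1+k)r/2 = r(2 + 2/2) = 1.42 × 3 ≈ 4.26 m.

h_min ≈ 4.26 m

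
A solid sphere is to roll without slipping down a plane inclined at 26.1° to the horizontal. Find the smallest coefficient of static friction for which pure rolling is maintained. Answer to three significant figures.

μ_min ≈ 0.140

For this body I = (2/5)MR², i.e. k = I/(MR²) = 0.4.
Newton's second law down the slope: Mg sinθ − f = Ma. The torque equation fR = Iα (with α = a/R) gives f = kMa.
These give a = g sinθ/(1+k) and the required friction f = kMg sinθ/(1+k).
The normal force is N = Mg cosθ, so μ_min = f/N = k tanθ/(1+k).
μ_min = 0.4 × tan26.1° / 1.4 ≈ 0.140.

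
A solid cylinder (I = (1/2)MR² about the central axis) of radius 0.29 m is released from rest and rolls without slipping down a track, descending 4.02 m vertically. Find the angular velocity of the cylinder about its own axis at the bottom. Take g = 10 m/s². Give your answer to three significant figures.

ω ≈ 25.2 rad/s

The moment of inertia is (1/2)MR², giving k ≡ I/(MR²) = 0.5.
Rolling without slipping gives ω = v/R, so the total kinetic energy is ½Mv² + ½Iω² = ½(1+k)Mv² = (3/4)Mv².
Energy conservation Mgh = ½(1+k)Mv² gives v = √(2gh/(1+k)) = √(2 × 10 × 4.02 / 1.5) = 7.321 m/s.
The angular speed follows from ω = v/R = 7.321/0.29 ≈ 25.2 rad/s.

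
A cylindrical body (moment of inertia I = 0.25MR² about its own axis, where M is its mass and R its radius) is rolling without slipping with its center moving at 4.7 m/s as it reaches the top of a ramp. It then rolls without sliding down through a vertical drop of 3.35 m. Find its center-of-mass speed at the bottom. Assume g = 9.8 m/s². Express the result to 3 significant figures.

The moment of inertia is 0.25MR², giving k ≡ I/(MR²) = 0.25.
Rolling without slipping gives ω = v/R, so the total kinetic energy is ½Mv² + ½Iω² = ½(1+k)Mv² = (5/8)Mv².
Energy conservation: (5/8)Mv₀² + Mgh = (5/8)Mv², so v² = v₀² + 2gh/(1+k).
v = √(4.7² + 2×9.8×3.35/1.25) = √74.62 ≈ 8.64 m/s.

v ≈ 8.64 m/s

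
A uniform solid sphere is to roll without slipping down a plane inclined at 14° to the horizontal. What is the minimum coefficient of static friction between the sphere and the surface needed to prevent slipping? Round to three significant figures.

μ_min ≈ 0.0712

The moment of inertia is (2/5)MR², giving k ≡ I/(MR²) = 0.4.
Newton's second law down the slope: Mg sinθ − f = Ma. The torque equation fR = Iα (with α = a/R) gives f = kMa.
These give a = g sinθ/(1+k) and the required friction f = kMg sinθ/(1+k).
The normal force is N = Mg cosθ, so μ_min = f/N = k tanθ/(1+k).
μ_min = 0.4 × tan14° / 1.4 ≈ 0.0712.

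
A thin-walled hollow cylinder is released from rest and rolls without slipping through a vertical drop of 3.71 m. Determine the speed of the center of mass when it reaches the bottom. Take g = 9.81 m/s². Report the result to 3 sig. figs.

With I = MR², the ratio k = I/(MR²) is 1.
Pure rolling means v = ωR; then KE = ½Mv² + ½I(v/R)² = ½(1+k)Mv² = Mv².
Energy conservation: Mgh = Mv², so v = √(2gh/(1+k)) = √(2 × 9.81 × 3.71 / 2) ≈ 6.03 m/s.

v ≈ 6.03 m/s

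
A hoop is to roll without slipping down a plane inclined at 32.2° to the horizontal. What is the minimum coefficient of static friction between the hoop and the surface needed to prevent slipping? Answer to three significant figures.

For this body I = MR², i.e. k = I/(MR²) = 1.
Translational: Mg sinθ − f = Ma. Rotational about the CM: fR = Iα = kMRa, so f = kMa.
These give a = g sinθ/(1+k) and the required friction f = kMg sinθ/(1+k).
With N = Mg cosθ, the no-slip condition f ≤ μN gives μ_min = f/N = k tanθ/(1+k).
μ_min = 1 × tan32.2° / 2 ≈ 0.315.

μ_min ≈ 0.315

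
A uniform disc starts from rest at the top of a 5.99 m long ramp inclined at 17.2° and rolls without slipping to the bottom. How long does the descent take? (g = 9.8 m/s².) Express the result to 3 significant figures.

For this body I = (1/2)MR², i.e. k = I/(MR²) = 0.5.
Along the incline Mg sinθ − f = Ma, and torque about the center fR = Iα = kMR²(a/R) gives f = kMa.
Hence a = g sinθ/(1+k) = 9.8×sin17.2°/1.5 = 1.932 m/s².
Starting from rest, L = ½at², so t = √(2L/a) = √(2×5.99/1.932) ≈ 2.49 s.

t ≈ 2.49 s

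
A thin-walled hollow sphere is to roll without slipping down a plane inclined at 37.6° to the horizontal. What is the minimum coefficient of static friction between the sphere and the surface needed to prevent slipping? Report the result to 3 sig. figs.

μ_min ≈ 0.308

The moment of inertia is (2/3)MR², giving k ≡ I/(MR²) = 2/3.
Translational: Mg sinθ − f = Ma. Rotational about the CM: fR = Iα = kMRa, so f = kMa.
These give a = g sinθ/(1+k) and the required friction f = kMg sinθ/(1+k).
The normal force is N = Mg cosθ, so μ_min = f/N = k tanθ/(1+k).
μ_min = (2/3) × tan37.6° / 1.667 ≈ 0.308.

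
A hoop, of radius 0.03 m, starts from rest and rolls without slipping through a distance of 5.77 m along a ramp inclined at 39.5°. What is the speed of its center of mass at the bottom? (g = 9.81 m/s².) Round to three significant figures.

v ≈ 6.00 m/s

For this body I = MR², i.e. k = I/(MR²) = 1.
Since it rolls without slipping, ω = v/R and KE = ½Mv² + ½Iω² = ½(1+k)Mv² = Mv².
The vertical drop is h = L sinθ = 5.77 × sin39.5° = 3.67 m.
Setting Mgh = Mv² gives v = √(2gh/(1+k)) = √(2·9.81·3.67/2) ≈ 6.00 m/s.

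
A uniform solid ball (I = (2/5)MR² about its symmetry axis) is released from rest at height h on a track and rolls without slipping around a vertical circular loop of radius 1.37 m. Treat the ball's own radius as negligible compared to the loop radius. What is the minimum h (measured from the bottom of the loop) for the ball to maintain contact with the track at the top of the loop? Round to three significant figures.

h_min ≈ 3.70 m

For this body I = (2/5)MR², i.e. k = I/(MR²) = 0.4.
At the top, contact is just lost when gravity alone supplies the centripetal force: Mg = Mv_top²/r, i.e. v_top² = gr.
With ω = v/R, the kinetic energy at speed v is ½(1+k)Mv² = (7/10)Mv².
Energy conservation from release (height h) to the top (height 2r): Mgh = Mg(2r) + (7/10)M·gr.
Thus h_min = 2r + (1+k)r/2 = r(2 + 1.4/2) = 1.37 × 2.7 ≈ 3.70 m.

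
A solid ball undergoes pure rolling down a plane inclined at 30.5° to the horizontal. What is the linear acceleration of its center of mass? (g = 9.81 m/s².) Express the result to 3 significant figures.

a ≈ 3.56 m/s²

For this body I = (2/5)MR², i.e. k = I/(MR²) = 0.4.
Translational: Mg sinθ − f = Ma. Rotational about the CM: fR = Iα = kMRa, so f = kMa.
Eliminating f: Mg sinθ = (1+k)Ma, so a = g sinθ/(1+k) = 9.81 × sin30.5° / 1.4 ≈ 3.56 m/s².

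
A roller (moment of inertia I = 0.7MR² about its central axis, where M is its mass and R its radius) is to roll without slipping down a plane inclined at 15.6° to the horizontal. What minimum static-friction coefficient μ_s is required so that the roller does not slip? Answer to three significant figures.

μ_min ≈ 0.115

The moment of inertia is 0.7MR², giving k ≡ I/(MR²) = 0.7.
Along the incline Mg sinθ − f = Ma, and torque about the center fR = Iα = kMR²(a/R) gives f = kMa.
These give a = g sinθ/(1+k) and the required friction f = kMg sinθ/(1+k).
The normal force is N = Mg cosθ, so μ_min = f/N = k tanθ/(1+k).
μ_min = 0.7 × tan15.6° / 1.7 ≈ 0.115.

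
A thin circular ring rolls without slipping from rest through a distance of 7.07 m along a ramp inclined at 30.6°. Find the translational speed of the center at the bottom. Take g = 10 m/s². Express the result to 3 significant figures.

v ≈ 6.00 m/s

With I = MR², the ratio k = I/(MR²) is 1.
The rolling condition ω = v/R makes the rotational term ½I(v/R)² = ½kMv², so KE_total = ½(1+k)Mv² = Mv².
The vertical drop is h = L sinθ = 7.07 × sin30.6° = 3.599 m.
Setting Mgh = Mv² gives v = √(2gh/(1+k)) = √(2·10·3.599/2) ≈ 6.00 m/s.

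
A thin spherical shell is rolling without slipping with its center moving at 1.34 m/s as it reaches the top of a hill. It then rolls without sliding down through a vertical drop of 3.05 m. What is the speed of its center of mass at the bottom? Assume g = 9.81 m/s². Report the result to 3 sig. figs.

With I = (2/3)MR², the ratio k = I/(MR²) is 2/3.
The rolling condition ω = v/R makes the rotational term ½I(v/R)² = ½kMv², so KE_total = ½(1+k)Mv² = (5/6)Mv².
Energy conservation: (5/6)Mv₀² + Mgh = (5/6)Mv², so v² = v₀² + 2gh/(1+k).
v = √(1.34² + 2×9.81×3.05/1.667) = √37.7 ≈ 6.14 m/s.

v ≈ 6.14 m/s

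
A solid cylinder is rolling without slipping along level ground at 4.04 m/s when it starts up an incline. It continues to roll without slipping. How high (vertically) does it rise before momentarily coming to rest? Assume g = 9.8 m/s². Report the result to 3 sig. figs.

The moment of inertia is (1/2)MR², giving k ≡ I/(MR²) = 0.5.
Rolling without slipping gives ω = v/R, so the total kinetic energy is ½Mv² + ½Iω² = ½(1+k)Mv² = (3/4)Mv².
All of this converts to potential energy at the highest point: (3/4)Mv₀² = Mgh.
Thus h = (1+k)v₀²/(2g) = 1.5 × 4.04² / (2 × 9.8) ≈ 1.25 m.

h ≈ 1.25 m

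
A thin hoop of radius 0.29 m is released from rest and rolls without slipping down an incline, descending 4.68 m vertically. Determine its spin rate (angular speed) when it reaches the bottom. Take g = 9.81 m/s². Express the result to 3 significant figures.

The moment of inertia is MR², giving k ≡ I/(MR²) = 1.
Rolling without slipping gives ω = v/R, so the total kinetic energy is ½Mv² + ½Iω² = ½(1+k)Mv² = Mv².
Energy conservation Mgh = ½(1+k)Mv² gives v = √(2gh/(1+k)) = √(2 × 9.81 × 4.68 / 2) = 6.776 m/s.
Then ω = v/R = 6.776 / 0.29 ≈ 23.4 rad/s.

ω ≈ 23.4 rad/s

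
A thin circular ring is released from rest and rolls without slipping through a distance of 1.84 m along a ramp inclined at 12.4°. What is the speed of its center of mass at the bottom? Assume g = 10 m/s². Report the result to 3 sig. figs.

Here I = MR², so the shape factor k = I/(MR²) = 1.
Rolling without slipping gives ω = v/R, so the total kinetic energy is ½Mv² + ½Iω² = ½(1+k)Mv² = Mv².
The vertical drop is h = L sinθ = 1.84 × sin12.4° = 0.3951 m.
Setting Mgh = Mv² gives v = √(2gh/(1+k)) = √(2·10·0.3951/2) ≈ 1.99 m/s.

v ≈ 1.99 m/s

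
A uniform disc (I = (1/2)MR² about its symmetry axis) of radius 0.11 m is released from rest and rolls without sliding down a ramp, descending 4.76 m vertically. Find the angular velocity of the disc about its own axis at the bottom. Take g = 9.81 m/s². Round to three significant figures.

With I = (1/2)MR², the ratio k = I/(MR²) is 0.5.
The rolling condition ω = v/R makes the rotational term ½I(v/R)² = ½kMv², so KE_total = ½(1+k)Mv² = (3/4)Mv².
Energy conservation Mgh = ½(1+k)Mv² gives v = √(2gh/(1+k)) = √(2 × 9.81 × 4.76 / 1.5) = 7.891 m/s.
The angular speed follows from ω = v/R = 7.891/0.11 ≈ 71.7 rad/s.

ω ≈ 71.7 rad/s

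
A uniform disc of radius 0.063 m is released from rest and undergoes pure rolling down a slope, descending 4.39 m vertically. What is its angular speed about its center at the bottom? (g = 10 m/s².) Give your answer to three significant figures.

Here I = (1/2)MR², so the shape factor k = I/(MR²) = 0.5.
Rolling without slipping gives ω = v/R, so the total kinetic energy is ½Mv² + ½Iω² = ½(1+k)Mv² = (3/4)Mv².
Energy conservation Mgh = ½(1+k)Mv² gives v = √(2gh/(1+k)) = √(2 × 10 × 4.39 / 1.5) = 7.651 m/s.
Then ω = v/R = 7.651 / 0.063 ≈ 121 rad/s.

ω ≈ 121 rad/s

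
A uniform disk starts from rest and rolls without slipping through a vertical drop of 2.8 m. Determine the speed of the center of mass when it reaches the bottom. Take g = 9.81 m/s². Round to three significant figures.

With I = (1/2)MR², the ratio k = I/(MR²) is 0.5.
Rolling without slipping gives ω = v/R, so the total kinetic energy is ½Mv² + ½Iω² = ½(1+k)Mv² = (3/4)Mv².
Energy conservation: Mgh = (3/4)Mv², so v = √(2gh/(1+k)) = √(2 × 9.81 × 2.8 / 1.5) ≈ 6.05 m/s.

v ≈ 6.05 m/s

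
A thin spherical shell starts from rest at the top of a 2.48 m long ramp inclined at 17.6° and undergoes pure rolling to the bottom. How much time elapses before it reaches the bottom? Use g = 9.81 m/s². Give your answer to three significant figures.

t ≈ 1.67 s

For this body I = (2/3)MR², i.e. k = I/(MR²) = 2/3.
Along the incline Mg sinθ − f = Ma, and torque about the center fR = Iα = kMR²(a/R) gives f = kMa.
Hence a = g sinθ/(1+k) = 9.81×sin17.6°/1.667 = 1.78 m/s².
Starting from rest, L = ½at², so t = √(2L/a) = √(2×2.48/1.78) ≈ 1.67 s.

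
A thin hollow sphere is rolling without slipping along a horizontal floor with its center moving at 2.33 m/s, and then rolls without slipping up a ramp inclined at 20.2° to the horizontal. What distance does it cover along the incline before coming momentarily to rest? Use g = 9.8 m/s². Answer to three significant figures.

For this body I = (2/3)MR², i.e. k = I/(MR²) = 2/3.
Rolling without slipping gives ω = v/R, so the total kinetic energy is ½Mv² + ½Iω² = ½(1+k)Mv² = (5/6)Mv².
Setting this equal to Mgh gives the vertical rise h = (1+k)v₀²/(2g) = 1.667×2.33²/(2×9.8) = 0.4616 m.
Along the incline, d = h/sinθ = 0.4616/sin20.2° ≈ 1.34 m.

d ≈ 1.34 m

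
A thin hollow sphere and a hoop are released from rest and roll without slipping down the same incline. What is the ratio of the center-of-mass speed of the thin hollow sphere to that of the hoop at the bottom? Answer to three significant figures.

Each satisfies Mgh = ½(1+k)Mv² with k = I/(MR²), so v ∝ 1/√(1+k).
For the thin hollow sphere k = 2/3; for the hoop k = 1.
v₁/v₂ = √((1+k₂)/(1+k₁)) = √(2/1.667) ≈ 1.10.

v_ratio ≈ 1.10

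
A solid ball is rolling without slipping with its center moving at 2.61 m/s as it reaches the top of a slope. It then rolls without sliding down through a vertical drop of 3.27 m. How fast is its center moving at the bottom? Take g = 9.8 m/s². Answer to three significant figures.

The moment of inertia is (2/5)MR², giving k ≡ I/(MR²) = 0.4.
Pure rolling means v = ωR; then KE = ½Mv² + ½I(v/R)² = ½(1+k)Mv² = (7/10)Mv².
Energy conservation: (7/10)Mv₀² + Mgh = (7/10)Mv², so v² = v₀² + 2gh/(1+k).
v = √(2.61² + 2×9.8×3.27/1.4) = √52.59 ≈ 7.25 m/s.

v ≈ 7.25 m/s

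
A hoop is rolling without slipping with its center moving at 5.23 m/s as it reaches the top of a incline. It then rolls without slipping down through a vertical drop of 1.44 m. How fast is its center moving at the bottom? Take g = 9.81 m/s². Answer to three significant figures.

v ≈ 6.44 m/s

With I = MR², the ratio k = I/(MR²) is 1.
Pure rolling means v = ωR; then KE = ½Mv² + ½I(v/R)² = ½(1+k)Mv² = Mv².
Energy conservation: Mv₀² + Mgh = Mv², so v² = v₀² + 2gh/(1+k).
v = √(5.23² + 2×9.81×1.44/2) = √41.48 ≈ 6.44 m/s.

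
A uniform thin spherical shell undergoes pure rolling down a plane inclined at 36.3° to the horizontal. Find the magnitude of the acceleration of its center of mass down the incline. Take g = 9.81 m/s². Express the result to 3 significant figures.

a ≈ 3.48 m/s²

Here I = (2/3)MR², so the shape factor k = I/(MR²) = 2/3.
Newton's second law down the slope: Mg sinθ − f = Ma. The torque equation fR = Iα (with α = a/R) gives f = kMa.
Eliminating f: Mg sinθ = (1+k)Ma, so a = g sinθ/(1+k) = 9.81 × sin36.3° / 1.667 ≈ 3.48 m/s².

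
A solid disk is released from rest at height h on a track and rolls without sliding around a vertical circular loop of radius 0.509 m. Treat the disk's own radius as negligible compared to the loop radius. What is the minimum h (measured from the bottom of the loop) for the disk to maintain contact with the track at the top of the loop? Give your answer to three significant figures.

h_min ≈ 1.40 m

Here I = (1/2)MR², so the shape factor k = I/(MR²) = 0.5.
At the top, contact is just lost when gravity alone supplies the centripetal force: Mg = Mv_top²/r, i.e. v_top² = gr.
With ω = v/R, the kinetic energy at speed v is ½(1+k)Mv² = (3/4)Mv².
Energy conservation from release (height h) to the top (height 2r): Mgh = Mg(2r) + (3/4)M·gr.
Thus h_min = 2r + (1+k)r/2 = r(2 + 1.5/2) = 0.509 × 2.75 ≈ 1.40 m.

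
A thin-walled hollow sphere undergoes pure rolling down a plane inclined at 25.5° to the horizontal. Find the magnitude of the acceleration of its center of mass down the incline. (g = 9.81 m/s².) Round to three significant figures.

a ≈ 2.53 m/s²

With I = (2/3)MR², the ratio k = I/(MR²) is 2/3.
Newton's second law down the slope: Mg sinθ − f = Ma. The torque equation fR = Iα (with α = a/R) gives f = kMa.
Eliminating f: Mg sinθ = (1+k)Ma, so a = g sinθ/(1+k) = 9.81 × sin25.5° / 1.667 ≈ 2.53 m/s².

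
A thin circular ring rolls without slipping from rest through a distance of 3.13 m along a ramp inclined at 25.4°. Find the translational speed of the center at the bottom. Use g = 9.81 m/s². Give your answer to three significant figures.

v ≈ 3.63 m/s

The moment of inertia is MR², giving k ≡ I/(MR²) = 1.
Since it rolls without slipping, ω = v/R and KE = ½Mv² + ½Iω² = ½(1+k)Mv² = Mv².
The vertical drop is h = L sinθ = 3.13 × sin25.4° = 1.343 m.
Energy conservation: Mgh = Mv², so v = √(2gh/(1+k)) = √(2 × 9.81 × 1.343 / 2) ≈ 3.63 m/s.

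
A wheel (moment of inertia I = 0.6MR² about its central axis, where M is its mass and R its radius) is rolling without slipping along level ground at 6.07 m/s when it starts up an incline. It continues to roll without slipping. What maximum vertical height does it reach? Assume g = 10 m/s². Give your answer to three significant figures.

With I = 0.6MR², the ratio k = I/(MR²) is 0.6.
Since it rolls without slipping, ω = v/R and KE = ½Mv² + ½Iω² = ½(1+k)Mv² = (4/5)Mv².
At the top the kinetic energy is zero, so (4/5)Mv₀² = Mgh.
Thus h = (1+k)v₀²/(2g) = 1.6 × 6.07² / (2 × 10) ≈ 2.95 m.

h ≈ 2.95 m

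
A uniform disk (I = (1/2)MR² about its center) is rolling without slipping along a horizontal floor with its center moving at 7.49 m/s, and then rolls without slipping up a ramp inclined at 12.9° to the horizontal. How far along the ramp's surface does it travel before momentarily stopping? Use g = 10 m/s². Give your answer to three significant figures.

For this body I = (1/2)MR², i.e. k = I/(MR²) = 0.5.
The rolling condition ω = v/R makes the rotational term ½I(v/R)² = ½kMv², so KE_total = ½(1+k)Mv² = (3/4)Mv².
Setting this equal to Mgh gives the vertical rise h = (1+k)v₀²/(2g) = 1.5×7.49²/(2×10) = 4.208 m.
Along the incline, d = h/sinθ = 4.208/sin12.9° ≈ 18.8 m.

d ≈ 18.8 m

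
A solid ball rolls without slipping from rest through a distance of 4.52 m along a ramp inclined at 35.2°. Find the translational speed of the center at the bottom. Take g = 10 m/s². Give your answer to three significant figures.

For this body I = (2/5)MR², i.e. k = I/(MR²) = 0.4.
Pure rolling means v = ωR; then KE = ½Mv² + ½I(v/R)² = ½(1+k)Mv² = (7/10)Mv².
The vertical drop is h = L sinθ = 4.52 × sin35.2° = 2.605 m.
Setting Mgh = (7/10)Mv² gives v = √(2gh/(1+k)) = √(2·10·2.605/1.4) ≈ 6.10 m/s.

v ≈ 6.10 m/s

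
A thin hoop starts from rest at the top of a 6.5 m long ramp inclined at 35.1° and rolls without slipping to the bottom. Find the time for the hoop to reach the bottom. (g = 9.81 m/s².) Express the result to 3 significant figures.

t ≈ 2.15 s

For this body I = MR², i.e. k = I/(MR²) = 1.
Translational: Mg sinθ − f = Ma. Rotational about the CM: fR = Iα = kMRa, so f = kMa.
Hence a = g sinθ/(1+k) = 9.81×sin35.1°/2 = 2.82 m/s².
With constant a from rest, t = √(2L/a) = √(2·6.5/2.82) ≈ 2.15 s.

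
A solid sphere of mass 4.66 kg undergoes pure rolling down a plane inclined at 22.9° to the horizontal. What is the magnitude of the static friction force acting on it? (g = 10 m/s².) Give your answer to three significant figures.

f ≈ 5.18 N

Here I = (2/5)MR², so the shape factor k = I/(MR²) = 0.4.
Translational: Mg sinθ − f = Ma. Rotational about the CM: fR = Iα = kMRa, so f = kMa.
Combining, a = g sinθ/(1+k) and f = kMa = kMg sinθ/(1+k).
f = 0.4 × 4.66 × 10 × sin22.9° / 1.4 ≈ 5.18 N.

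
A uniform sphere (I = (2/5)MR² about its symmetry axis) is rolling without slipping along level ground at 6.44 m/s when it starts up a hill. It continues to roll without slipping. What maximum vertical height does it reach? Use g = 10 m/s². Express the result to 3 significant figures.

The moment of inertia is (2/5)MR², giving k ≡ I/(MR²) = 0.4.
Pure rolling means v = ωR; then KE = ½Mv² + ½I(v/R)² = ½(1+k)Mv² = (7/10)Mv².
All of this converts to potential energy at the highest point: (7/10)Mv₀² = Mgh.
Thus h = (1+k)v₀²/(2g) = 1.4 × 6.44² / (2 × 10) ≈ 2.90 m.

h ≈ 2.90 m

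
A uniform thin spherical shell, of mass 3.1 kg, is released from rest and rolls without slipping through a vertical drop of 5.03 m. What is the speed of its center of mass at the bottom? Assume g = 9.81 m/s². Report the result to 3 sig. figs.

Here I = (2/3)MR², so the shape factor k = I/(MR²) = 2/3.
Since it rolls without slipping, ω = v/R and KE = ½Mv² + ½Iω² = ½(1+k)Mv² = (5/6)Mv².
Setting Mgh = (5/6)Mv² gives v = √(2gh/(1+k)) = √(2·9.81·5.03/1.667) ≈ 7.70 m/s.

v ≈ 7.70 m/s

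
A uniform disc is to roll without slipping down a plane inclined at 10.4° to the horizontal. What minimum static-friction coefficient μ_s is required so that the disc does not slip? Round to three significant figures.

With I = (1/2)MR², the ratio k = I/(MR²) is 0.5.
Translational: Mg sinθ − f = Ma. Rotational about the CM: fR = Iα = kMRa, so f = kMa.
These give a = g sinθ/(1+k) and the required friction f = kMg sinθ/(1+k).
The normal force is N = Mg cosθ, so μ_min = f/N = k tanθ/(1+k).
μ_min = 0.5 × tan10.4° / 1.5 ≈ 0.0612.

μ_min ≈ 0.0612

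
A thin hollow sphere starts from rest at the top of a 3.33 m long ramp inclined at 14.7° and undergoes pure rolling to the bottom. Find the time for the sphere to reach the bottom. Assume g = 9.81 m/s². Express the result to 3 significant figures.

t ≈ 2.11 s

The moment of inertia is (2/3)MR², giving k ≡ I/(MR²) = 2/3.
Translational: Mg sinθ − f = Ma. Rotational about the CM: fR = Iα = kMRa, so f = kMa.
Hence a = g sinθ/(1+k) = 9.81×sin14.7°/1.667 = 1.494 m/s².
Starting from rest, L = ½at², so t = √(2L/a) = √(2×3.33/1.494) ≈ 2.11 s.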